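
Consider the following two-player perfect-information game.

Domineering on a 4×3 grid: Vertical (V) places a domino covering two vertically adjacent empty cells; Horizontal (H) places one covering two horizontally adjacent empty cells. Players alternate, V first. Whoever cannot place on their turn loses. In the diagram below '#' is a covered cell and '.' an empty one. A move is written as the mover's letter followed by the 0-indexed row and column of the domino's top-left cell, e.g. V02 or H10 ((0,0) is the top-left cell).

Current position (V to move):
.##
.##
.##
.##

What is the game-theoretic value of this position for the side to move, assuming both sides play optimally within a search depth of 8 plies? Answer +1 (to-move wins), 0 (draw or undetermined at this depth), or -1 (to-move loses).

value(.##/.##/.##/.##, V) = +1

[.##/.##/.##/.##] V move#1: V00:+1/###/###/.##/.##*, V10:+1/.##/###/###/.##, V20:+1/.##/.##/###/###
[###/###/.##/.##] end (terminal -1, H#2); searched .##/.##/.##/.## to 8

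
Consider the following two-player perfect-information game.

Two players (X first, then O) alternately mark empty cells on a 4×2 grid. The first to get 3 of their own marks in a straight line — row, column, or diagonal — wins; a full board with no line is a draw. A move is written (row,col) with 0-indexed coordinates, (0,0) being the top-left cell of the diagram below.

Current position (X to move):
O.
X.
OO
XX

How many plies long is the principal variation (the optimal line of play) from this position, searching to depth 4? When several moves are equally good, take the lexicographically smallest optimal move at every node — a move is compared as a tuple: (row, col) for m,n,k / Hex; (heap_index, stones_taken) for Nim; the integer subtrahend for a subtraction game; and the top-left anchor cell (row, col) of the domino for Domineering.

p1 X@[O./X./OO/XX]: (0,1)[OX/X./OO/XX]+0* (1,1)[O./XX/OO/XX]+0
p2 O@[OX/X./OO/XX]: (1,1)[OX/XO/OO/XX]+0*
p3 X@[OX/XO/OO/XX] terminal +0; root [O./X./OO/XX] d4

PV length from [O./X./OO/XX]: 2 plies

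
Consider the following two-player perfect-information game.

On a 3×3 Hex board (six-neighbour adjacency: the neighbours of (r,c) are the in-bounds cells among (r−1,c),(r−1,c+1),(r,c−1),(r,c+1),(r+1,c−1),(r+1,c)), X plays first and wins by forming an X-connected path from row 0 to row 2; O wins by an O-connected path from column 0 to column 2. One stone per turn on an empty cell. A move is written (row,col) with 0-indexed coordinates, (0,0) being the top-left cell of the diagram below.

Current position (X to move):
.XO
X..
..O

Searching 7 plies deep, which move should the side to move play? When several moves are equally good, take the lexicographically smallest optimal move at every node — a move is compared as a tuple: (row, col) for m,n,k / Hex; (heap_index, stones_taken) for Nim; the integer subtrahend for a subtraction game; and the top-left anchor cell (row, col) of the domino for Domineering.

X's best at [.XO/X../..O]: (1,1)

ply 1, X at .XO/X../..O | (0,0)=-1→XXO/X../..O; (1,1)=+1→.XO/XX./..O*; (1,2)=-1→.XO/X.X/..O; (2,0)=+1→.XO/X../X.O; (2,1)=+1→.XO/X../.XO
ply 2, O at .XO/XX./..O | (0,0)=-1→OXO/XX./..O*; (1,2)=-1→.XO/XXO/..O; (2,0)=-1→.XO/XX./O.O; (2,1)=-1→.XO/XX./.OO
ply 3, X at OXO/XX./..O | (1,2)=+1→OXO/XXX/..O*; (2,0)=+1→OXO/XX./X.O; (2,1)=+1→OXO/XX./.XO
ply 4, O at OXO/XXX/..O | (2,0)=-1→OXO/XXX/O.O*; (2,1)=-1→OXO/XXX/.OO
ply 5, X at OXO/XXX/O.O | (2,1)=+1→OXO/XXX/OXO*
ply 6: OXO/XXX/OXO is terminal -1 (O); from .XO/X../..O depth 7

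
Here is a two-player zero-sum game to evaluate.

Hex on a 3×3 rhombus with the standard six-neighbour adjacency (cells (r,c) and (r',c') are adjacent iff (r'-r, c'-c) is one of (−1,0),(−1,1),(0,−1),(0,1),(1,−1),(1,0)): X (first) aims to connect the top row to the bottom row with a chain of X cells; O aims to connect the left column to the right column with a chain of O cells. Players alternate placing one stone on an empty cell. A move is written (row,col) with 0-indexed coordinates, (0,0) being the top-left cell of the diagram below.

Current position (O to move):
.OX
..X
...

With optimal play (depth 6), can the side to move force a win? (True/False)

[.OX/..X/...] O move#1: (0,0):-1/OOX/..X/...*, (1,0):-1/.OX/O.X/..., (1,1):-1/.OX/.OX/..., (2,0):-1/.OX/..X/O.., (2,1):-1/.OX/..X/.O., (2,2):-1/.OX/..X/..O
[OOX/..X/...] X move#2: (1,0):+1/OOX/X.X/...*, (1,1):+1/OOX/.XX/..., (2,0):+1/OOX/..X/X.., (2,1):+1/OOX/..X/.X., (2,2):+1/OOX/..X/..X
[OOX/X.X/...] O move#3: (1,1):-1/OOX/XOX/...*, (2,0):-1/OOX/X.X/O.., (2,1):-1/OOX/X.X/.O., (2,2):-1/OOX/X.X/..O
[OOX/XOX/...] X move#4: (2,0):+1/OOX/XOX/X..*, (2,1):+1/OOX/XOX/.X., (2,2):+1/OOX/XOX/..X
[OOX/XOX/X..] O move#5: (2,1):-1/OOX/XOX/XO.*, (2,2):-1/OOX/XOX/X.O
[OOX/XOX/XO.] X move#6: (2,2):+1/OOX/XOX/XOX*
[OOX/XOX/XOX] end (terminal -1, O#7); searched .OX/..X/... to 6

O winning at [.OX/..X/...]: False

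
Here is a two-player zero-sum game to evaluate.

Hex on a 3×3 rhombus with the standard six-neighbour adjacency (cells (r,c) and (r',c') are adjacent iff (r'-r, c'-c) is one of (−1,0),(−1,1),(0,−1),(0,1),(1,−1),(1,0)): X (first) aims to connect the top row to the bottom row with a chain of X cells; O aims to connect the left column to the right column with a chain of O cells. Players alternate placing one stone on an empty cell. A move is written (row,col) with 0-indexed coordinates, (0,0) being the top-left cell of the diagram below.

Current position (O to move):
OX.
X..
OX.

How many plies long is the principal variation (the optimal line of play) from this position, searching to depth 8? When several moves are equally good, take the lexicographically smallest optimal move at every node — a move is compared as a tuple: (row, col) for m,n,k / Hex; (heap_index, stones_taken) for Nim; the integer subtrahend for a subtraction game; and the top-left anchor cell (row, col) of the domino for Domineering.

PV length from [OX./X../OX.]: 3 plies

ply 1, O at OX./X../OX. | (0,2)=-1→OXO/X../OX.; (1,1)=+1→OX./XO./OX.*; (1,2)=-1→OX./X.O/OX.; (2,2)=-1→OX./X../OXO
ply 2, X at OX./XO./OX. | (0,2)=-1→OXX/XO./OX.*; (1,2)=-1→OX./XOX/OX.; (2,2)=-1→OX./XO./OXX
ply 3, O at OXX/XO./OX. | (1,2)=+1→OXX/XOO/OX.*; (2,2)=-1→OXX/XO./OXO
ply 4: OXX/XOO/OX. is terminal -1 (X); from OX./X../OX. depth 8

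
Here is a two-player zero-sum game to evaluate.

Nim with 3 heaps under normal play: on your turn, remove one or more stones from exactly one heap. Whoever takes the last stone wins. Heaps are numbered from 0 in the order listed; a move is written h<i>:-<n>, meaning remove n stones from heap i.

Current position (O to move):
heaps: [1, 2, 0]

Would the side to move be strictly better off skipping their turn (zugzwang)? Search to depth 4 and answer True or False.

[(1,2,0)] O move#1: h0:-1:-1/(0,2,0), h1:-1:+1/(1,1,0)*, h1:-2:-1/(1,0,0)
[(1,1,0)] X move#2: h0:-1:-1/(0,1,0)*, h1:-1:-1/(1,0,0)
[(0,1,0)] O move#3: h1:-1:+1/(0,0,0)*
[(0,0,0)] end (terminal -1, X#4); searched (1,2,0) to 4
suppose O passes — search the same position with X to move:
pass> [(1,2,0)] X move#1: h0:-1:-1/(0,2,0), h1:-1:+1/(1,1,0)*, h1:-2:-1/(1,0,0)
pass> [(1,1,0)] O move#2: h0:-1:-1/(0,1,0)*, h1:-1:-1/(1,0,0)
pass> [(0,1,0)] X move#3: h1:-1:+1/(0,0,0)*
pass> [(0,0,0)] end (terminal -1, O#4); searched (1,2,0) to 4
for O: play +1, pass -1

zugzwang((1,2,0), O) = False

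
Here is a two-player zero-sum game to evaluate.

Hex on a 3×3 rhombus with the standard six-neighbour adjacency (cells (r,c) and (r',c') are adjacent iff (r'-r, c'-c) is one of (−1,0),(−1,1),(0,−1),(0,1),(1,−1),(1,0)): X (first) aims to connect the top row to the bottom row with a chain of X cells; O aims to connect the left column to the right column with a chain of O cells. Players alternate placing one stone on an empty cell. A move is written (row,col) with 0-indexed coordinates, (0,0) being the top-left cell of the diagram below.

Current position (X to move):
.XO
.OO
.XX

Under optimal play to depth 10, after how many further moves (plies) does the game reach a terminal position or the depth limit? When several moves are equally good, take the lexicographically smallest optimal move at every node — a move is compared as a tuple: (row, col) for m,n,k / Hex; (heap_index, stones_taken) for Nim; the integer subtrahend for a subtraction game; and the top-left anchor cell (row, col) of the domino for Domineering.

ply 1, X at .XO/.OO/.XX | (0,0)=-1→XXO/.OO/.XX*; (1,0)=-1→.XO/XOO/.XX; (2,0)=-1→.XO/.OO/XXX
ply 2, O at XXO/.OO/.XX | (1,0)=+1→XXO/OOO/.XX*; (2,0)=+1→XXO/.OO/OXX
ply 3: XXO/OOO/.XX is terminal -1 (X); from .XO/.OO/.XX depth 10

PV length from [.XO/.OO/.XX]: 2 plies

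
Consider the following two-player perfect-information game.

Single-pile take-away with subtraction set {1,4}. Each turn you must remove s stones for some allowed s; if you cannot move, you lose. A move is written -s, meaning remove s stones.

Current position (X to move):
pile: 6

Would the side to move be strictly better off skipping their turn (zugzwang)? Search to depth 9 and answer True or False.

[6] X move#1: -1:+1/5*, -4:+1/2
[5] O move#2: -1:-1/4*, -4:-1/1
[4] X move#3: -1:-1/3, -4:+1/0*
[0] end (terminal -1, O#4); searched 6 to 9
pass branch (O moves first from the same position):
  | [6] O move#1: -1:+1/5*, -4:+1/2
  | [5] X move#2: -1:-1/4*, -4:-1/1
  | [4] O move#3: -1:-1/3, -4:+1/0*
  | [0] end (terminal -1, X#4); searched 6 to 9
X moving scores +1; X passing scores -1

zugzwang(6, X) = False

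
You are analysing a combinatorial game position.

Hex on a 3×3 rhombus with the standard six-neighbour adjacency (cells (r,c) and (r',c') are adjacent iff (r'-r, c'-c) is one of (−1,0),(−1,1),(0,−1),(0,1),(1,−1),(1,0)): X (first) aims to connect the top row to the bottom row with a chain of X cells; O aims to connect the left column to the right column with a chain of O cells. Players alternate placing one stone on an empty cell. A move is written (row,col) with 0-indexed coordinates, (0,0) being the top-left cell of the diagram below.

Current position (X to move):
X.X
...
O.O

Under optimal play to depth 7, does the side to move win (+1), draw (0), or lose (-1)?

value(X.X/.../O.O, X) = +1

ply 1, X at X.X/.../O.O | (0,1)=-1→XXX/.../O.O; (1,0)=-1→X.X/X../O.O; (1,1)=-1→X.X/.X./O.O; (1,2)=-1→X.X/..X/O.O; (2,1)=+1→X.X/.../OXO*
ply 2, O at X.X/.../OXO | (0,1)=-1→XOX/.../OXO*; (1,0)=-1→X.X/O../OXO; (1,1)=-1→X.X/.O./OXO; (1,2)=-1→X.X/..O/OXO
ply 3, X at XOX/.../OXO | (1,0)=+1→XOX/X../OXO*; (1,1)=+1→XOX/.X./OXO; (1,2)=+1→XOX/..X/OXO
ply 4, O at XOX/X../OXO | (1,1)=-1→XOX/XO./OXO*; (1,2)=-1→XOX/X.O/OXO
ply 5, X at XOX/XO./OXO | (1,2)=+1→XOX/XOX/OXO*
ply 6: XOX/XOX/OXO is terminal -1 (O); from X.X/.../O.O depth 7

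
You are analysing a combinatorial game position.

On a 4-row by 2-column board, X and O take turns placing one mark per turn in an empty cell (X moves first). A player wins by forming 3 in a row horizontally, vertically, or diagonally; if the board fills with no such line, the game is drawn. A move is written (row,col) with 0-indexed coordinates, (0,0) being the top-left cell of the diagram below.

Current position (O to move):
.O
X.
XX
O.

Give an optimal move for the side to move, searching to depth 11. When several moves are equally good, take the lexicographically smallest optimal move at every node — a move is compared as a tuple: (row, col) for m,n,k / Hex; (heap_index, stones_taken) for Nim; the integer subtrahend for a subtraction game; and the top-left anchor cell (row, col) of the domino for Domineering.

p1 O@[.O/X./XX/O.]: (0,0)[OO/X./XX/O.]+0* (1,1)[.O/XO/XX/O.]-1 (3,1)[.O/X./XX/OO]-1
p2 X@[OO/X./XX/O.]: (1,1)[OO/XX/XX/O.]+0* (3,1)[OO/X./XX/OX]+0
p3 O@[OO/XX/XX/O.]: (3,1)[OO/XX/XX/OO]+0*
p4 X@[OO/XX/XX/OO] terminal +0; root [.O/X./XX/O.] d11

O's best at [.O/X./XX/O.]: (0,0)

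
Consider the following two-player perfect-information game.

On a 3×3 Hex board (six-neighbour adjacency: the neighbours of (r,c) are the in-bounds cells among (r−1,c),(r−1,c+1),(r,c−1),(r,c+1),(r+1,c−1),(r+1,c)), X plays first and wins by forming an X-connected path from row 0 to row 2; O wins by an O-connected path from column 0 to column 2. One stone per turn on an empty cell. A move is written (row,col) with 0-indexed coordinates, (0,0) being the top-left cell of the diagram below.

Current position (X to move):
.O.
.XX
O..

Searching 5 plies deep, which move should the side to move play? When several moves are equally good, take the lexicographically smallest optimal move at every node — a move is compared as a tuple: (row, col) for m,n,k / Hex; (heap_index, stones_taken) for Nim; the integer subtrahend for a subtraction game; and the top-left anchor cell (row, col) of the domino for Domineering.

p1 X@[.O./.XX/O..]: (0,0)[XO./.XX/O..]+1* (0,2)[.OX/.XX/O..]+1 (1,0)[.O./XXX/O..]+1 (2,1)[.O./.XX/OX.]-1 (2,2)[.O./.XX/O.X]-1
p2 O@[XO./.XX/O..]: (0,2)[XOO/.XX/O..]-1* (1,0)[XO./OXX/O..]-1 (2,1)[XO./.XX/OO.]-1 (2,2)[XO./.XX/O.O]-1
p3 X@[XOO/.XX/O..]: (1,0)[XOO/XXX/O..]+1* (2,1)[XOO/.XX/OX.]-1 (2,2)[XOO/.XX/O.X]-1
p4 O@[XOO/XXX/O..]: (2,1)[XOO/XXX/OO.]-1* (2,2)[XOO/XXX/O.O]-1
p5 X@[XOO/XXX/OO.]: (2,2)[XOO/XXX/OOX]+1*
p6 O@[XOO/XXX/OOX] terminal -1; root [.O./.XX/O..] d5

X's best at [.O./.XX/O..]: (0,0)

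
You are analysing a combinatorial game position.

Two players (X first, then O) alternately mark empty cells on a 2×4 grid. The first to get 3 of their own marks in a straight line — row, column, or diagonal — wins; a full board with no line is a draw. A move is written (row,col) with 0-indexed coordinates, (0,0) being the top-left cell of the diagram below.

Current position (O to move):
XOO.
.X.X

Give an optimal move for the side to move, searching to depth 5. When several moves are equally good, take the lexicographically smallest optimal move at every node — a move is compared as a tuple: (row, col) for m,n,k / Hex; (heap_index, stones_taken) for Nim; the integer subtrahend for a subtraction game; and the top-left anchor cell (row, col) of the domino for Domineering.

p1 O@[XOO./.X.X]: (0,3)[XOOO/.X.X]+1* (1,0)[XOO./OX.X]-1 (1,2)[XOO./.XOX]+0
p2 X@[XOOO/.X.X] terminal -1; root [XOO./.X.X] d5

O's best at [XOO./.X.X]: (0,3)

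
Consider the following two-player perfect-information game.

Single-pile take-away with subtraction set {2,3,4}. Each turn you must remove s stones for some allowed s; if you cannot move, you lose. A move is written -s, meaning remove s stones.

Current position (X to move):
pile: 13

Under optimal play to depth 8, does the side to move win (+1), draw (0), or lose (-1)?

value(13, X) = -1

p1 X@[13]: -2[11]-1* -3[10]-1 -4[9]-1
p2 O@[11]: -2[9]-1 -3[8]-1 -4[7]+1*
p3 X@[7]: -2[5]-1* -3[4]-1 -4[3]-1
p4 O@[5]: -2[3]-1 -3[2]-1 -4[1]+1*
p5 X@[1] terminal -1; root [13] d8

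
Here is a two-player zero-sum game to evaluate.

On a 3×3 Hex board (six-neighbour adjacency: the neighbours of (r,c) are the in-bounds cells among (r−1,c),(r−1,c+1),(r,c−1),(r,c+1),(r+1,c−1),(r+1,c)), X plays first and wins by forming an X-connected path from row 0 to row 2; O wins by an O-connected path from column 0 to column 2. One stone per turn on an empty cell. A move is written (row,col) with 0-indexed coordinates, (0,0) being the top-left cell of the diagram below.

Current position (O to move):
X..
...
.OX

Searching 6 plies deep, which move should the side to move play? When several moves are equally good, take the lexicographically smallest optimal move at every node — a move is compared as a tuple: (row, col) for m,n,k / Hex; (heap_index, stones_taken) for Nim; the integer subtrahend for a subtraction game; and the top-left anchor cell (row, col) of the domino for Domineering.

[X../.../.OX] O move#1: (0,1):-1/XO./.../.OX, (0,2):-1/X.O/.../.OX, (1,0):-1/X../O../.OX, (1,1):+1/X../.O./.OX*, (1,2):-1/X../..O/.OX, (2,0):-1/X../.../OOX
[X../.O./.OX] X move#2: (0,1):-1/XX./.O./.OX*, (0,2):-1/X.X/.O./.OX, (1,0):-1/X../XO./.OX, (1,2):-1/X../.OX/.OX, (2,0):-1/X../.O./XOX
[XX./.O./.OX] O move#3: (0,2):+1/XXO/.O./.OX*, (1,0):+1/XX./OO./.OX, (1,2):+1/XX./.OO/.OX, (2,0):+1/XX./.O./OOX
[XXO/.O./.OX] X move#4: (1,0):-1/XXO/XO./.OX*, (1,2):-1/XXO/.OX/.OX, (2,0):-1/XXO/.O./XOX
[XXO/XO./.OX] O move#5: (1,2):-1/XXO/XOO/.OX, (2,0):+1/XXO/XO./OOX*
[XXO/XO./OOX] end (terminal -1, X#6); searched X../.../.OX to 6

O's best at [X../.../.OX]: (1,1)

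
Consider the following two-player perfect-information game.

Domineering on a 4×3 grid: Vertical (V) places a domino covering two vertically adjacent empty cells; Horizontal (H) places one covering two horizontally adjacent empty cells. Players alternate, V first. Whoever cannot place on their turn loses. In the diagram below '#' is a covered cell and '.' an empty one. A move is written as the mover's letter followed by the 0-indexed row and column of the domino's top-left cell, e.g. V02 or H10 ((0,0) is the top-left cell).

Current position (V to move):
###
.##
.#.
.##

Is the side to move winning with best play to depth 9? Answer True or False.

[###/.##/.#./.##] V move#1: V10:+1/###/###/##./.##*, V20:+1/###/.##/##./###
[###/###/##./.##] end (terminal -1, H#2); searched ###/.##/.#./.## to 9

V winning at [###/.##/.#./.##]: True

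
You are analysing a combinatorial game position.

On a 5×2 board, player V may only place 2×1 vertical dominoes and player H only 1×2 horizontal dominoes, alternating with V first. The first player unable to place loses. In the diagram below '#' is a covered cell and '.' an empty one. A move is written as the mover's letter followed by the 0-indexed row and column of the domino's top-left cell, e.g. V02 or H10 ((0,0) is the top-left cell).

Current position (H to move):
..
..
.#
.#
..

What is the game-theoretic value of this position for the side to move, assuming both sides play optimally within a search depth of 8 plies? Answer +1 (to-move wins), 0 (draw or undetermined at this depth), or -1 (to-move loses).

p1 H@[../../.#/.#/..]: H00[##/../.#/.#/..]+1* H10[../##/.#/.#/..]+1 H40[../../.#/.#/##]-1
p2 V@[##/../.#/.#/..]: V10[##/#./##/.#/..]-1* V20[##/../##/##/..]-1 V30[##/../.#/##/#.]-1
p3 H@[##/#./##/.#/..]: H40[##/#./##/.#/##]+1*
p4 V@[##/#./##/.#/##] terminal -1; root [../../.#/.#/..] d8

value(../../.#/.#/.., H) = +1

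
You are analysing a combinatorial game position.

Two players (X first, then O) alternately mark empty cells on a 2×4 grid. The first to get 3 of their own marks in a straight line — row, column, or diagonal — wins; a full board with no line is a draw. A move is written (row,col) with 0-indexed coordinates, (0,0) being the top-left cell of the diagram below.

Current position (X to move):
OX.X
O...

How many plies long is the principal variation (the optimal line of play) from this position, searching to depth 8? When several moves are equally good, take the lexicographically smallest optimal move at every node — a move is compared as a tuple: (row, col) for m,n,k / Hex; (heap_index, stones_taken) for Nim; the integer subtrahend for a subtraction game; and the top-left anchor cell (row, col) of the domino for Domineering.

PV length from [OX.X/O...]: 1 ply

p1 X@[OX.X/O...]: (0,2)[OXXX/O...]+1* (1,1)[OX.X/OX..]+0 (1,2)[OX.X/O.X.]+0 (1,3)[OX.X/O..X]+0
p2 O@[OXXX/O...] terminal -1; root [OX.X/O...] d8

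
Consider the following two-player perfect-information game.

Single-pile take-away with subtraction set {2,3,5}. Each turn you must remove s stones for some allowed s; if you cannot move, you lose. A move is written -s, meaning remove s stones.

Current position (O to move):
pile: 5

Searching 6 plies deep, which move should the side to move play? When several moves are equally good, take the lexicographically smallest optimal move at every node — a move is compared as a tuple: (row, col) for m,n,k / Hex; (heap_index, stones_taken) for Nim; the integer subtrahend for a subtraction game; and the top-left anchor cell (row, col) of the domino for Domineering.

O's best at [5]: -5

[5] O move#1: -2:-1/3, -3:-1/2, -5:+1/0*
[0] end (terminal -1, X#2); searched 5 to 6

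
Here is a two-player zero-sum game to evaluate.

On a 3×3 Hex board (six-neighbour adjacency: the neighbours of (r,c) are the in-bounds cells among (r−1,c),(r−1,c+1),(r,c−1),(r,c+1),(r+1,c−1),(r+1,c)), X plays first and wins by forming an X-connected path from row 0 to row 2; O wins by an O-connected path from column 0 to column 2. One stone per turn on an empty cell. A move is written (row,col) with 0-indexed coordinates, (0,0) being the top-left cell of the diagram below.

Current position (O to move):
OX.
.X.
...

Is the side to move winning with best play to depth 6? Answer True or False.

O winning at [OX./.X./...]: False

ply 1, O at OX./.X./... | (0,2)=-1→OXO/.X./...*; (1,0)=-1→OX./OX./...; (1,2)=-1→OX./.XO/...; (2,0)=-1→OX./.X./O..; (2,1)=-1→OX./.X./.O.; (2,2)=-1→OX./.X./..O
ply 2, X at OXO/.X./... | (1,0)=+1→OXO/XX./...*; (1,2)=+1→OXO/.XX/...; (2,0)=+1→OXO/.X./X..; (2,1)=+1→OXO/.X./.X.; (2,2)=+1→OXO/.X./..X
ply 3, O at OXO/XX./... | (1,2)=-1→OXO/XXO/...*; (2,0)=-1→OXO/XX./O..; (2,1)=-1→OXO/XX./.O.; (2,2)=-1→OXO/XX./..O
ply 4, X at OXO/XXO/... | (2,0)=+1→OXO/XXO/X..*; (2,1)=+1→OXO/XXO/.X.; (2,2)=+1→OXO/XXO/..X
ply 5: OXO/XXO/X.. is terminal -1 (O); from OX./.X./... depth 6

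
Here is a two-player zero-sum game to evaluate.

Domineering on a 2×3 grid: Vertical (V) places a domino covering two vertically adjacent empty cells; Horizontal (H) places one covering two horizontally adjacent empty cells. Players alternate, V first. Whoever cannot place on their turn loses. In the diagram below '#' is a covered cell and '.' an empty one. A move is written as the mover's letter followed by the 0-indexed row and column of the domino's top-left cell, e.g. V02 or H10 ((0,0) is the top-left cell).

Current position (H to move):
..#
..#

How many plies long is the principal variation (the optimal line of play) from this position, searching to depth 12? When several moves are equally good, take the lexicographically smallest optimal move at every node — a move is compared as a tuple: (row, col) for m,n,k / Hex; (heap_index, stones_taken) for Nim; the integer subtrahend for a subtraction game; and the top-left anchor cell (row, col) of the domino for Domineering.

[..#/..#] H move#1: H00:+1/###/..#*, H10:+1/..#/###
[###/..#] end (terminal -1, V#2); searched ..#/..# to 12

PV length from [..#/..#]: 1 ply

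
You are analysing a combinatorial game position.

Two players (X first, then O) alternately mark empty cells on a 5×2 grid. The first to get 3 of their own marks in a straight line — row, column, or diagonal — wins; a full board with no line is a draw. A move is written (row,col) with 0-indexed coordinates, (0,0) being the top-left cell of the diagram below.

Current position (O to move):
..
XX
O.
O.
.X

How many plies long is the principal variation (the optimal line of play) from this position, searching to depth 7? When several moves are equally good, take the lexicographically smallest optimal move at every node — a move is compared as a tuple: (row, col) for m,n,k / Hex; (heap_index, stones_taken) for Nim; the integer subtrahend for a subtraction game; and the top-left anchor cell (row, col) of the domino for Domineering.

PV length from [../XX/O./O./.X]: 1 ply

p1 O@[../XX/O./O./.X]: (0,0)[O./XX/O./O./.X]+0 (0,1)[.O/XX/O./O./.X]+0 (2,1)[../XX/OO/O./.X]+0 (3,1)[../XX/O./OO/.X]+0 (4,0)[../XX/O./O./OX]+1*
p2 X@[../XX/O./O./OX] terminal -1; root [../XX/O./O./.X] d7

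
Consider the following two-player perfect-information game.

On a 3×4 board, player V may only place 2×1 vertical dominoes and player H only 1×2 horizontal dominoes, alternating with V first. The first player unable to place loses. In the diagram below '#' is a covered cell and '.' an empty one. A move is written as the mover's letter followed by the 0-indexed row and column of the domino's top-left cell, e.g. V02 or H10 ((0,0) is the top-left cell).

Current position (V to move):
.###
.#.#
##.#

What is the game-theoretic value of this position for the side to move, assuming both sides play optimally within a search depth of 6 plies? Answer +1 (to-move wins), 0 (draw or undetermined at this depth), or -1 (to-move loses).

value(.###/.#.#/##.#, V) = +1

ply 1, V at .###/.#.#/##.# | V00=+1→####/##.#/##.#*; V12=+1→.###/.###/####
ply 2: ####/##.#/##.# is terminal -1 (H); from .###/.#.#/##.# depth 6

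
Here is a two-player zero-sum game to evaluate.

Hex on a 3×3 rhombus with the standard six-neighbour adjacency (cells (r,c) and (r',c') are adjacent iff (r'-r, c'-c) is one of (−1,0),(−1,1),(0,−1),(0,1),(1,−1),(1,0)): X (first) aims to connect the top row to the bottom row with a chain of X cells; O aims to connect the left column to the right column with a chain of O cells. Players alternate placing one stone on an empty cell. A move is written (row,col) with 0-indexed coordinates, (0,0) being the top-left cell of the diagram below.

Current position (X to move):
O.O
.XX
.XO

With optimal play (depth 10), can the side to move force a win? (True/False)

X winning at [O.O/.XX/.XO]: True

[O.O/.XX/.XO] X move#1: (0,1):+1/OXO/.XX/.XO*, (1,0):-1/O.O/XXX/.XO, (2,0):-1/O.O/.XX/XXO
[OXO/.XX/.XO] end (terminal -1, O#2); searched O.O/.XX/.XO to 10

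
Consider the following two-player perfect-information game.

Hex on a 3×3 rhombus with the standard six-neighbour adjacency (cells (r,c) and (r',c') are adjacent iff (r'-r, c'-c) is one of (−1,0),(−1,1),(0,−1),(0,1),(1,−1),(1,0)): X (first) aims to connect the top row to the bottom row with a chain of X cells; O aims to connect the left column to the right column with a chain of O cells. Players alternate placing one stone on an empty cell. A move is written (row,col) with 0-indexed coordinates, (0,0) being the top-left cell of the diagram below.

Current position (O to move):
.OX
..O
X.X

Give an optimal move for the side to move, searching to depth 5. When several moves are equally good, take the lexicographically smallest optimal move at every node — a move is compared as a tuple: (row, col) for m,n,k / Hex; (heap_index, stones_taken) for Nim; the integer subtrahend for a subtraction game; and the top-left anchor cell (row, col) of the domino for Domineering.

[.OX/..O/X.X] O move#1: (0,0):-1/OOX/..O/X.X, (1,0):-1/.OX/O.O/X.X, (1,1):+1/.OX/.OO/X.X*, (2,1):-1/.OX/..O/XOX
[.OX/.OO/X.X] X move#2: (0,0):-1/XOX/.OO/X.X*, (1,0):-1/.OX/XOO/X.X, (2,1):-1/.OX/.OO/XXX
[XOX/.OO/X.X] O move#3: (1,0):+1/XOX/OOO/X.X*, (2,1):-1/XOX/.OO/XOX
[XOX/OOO/X.X] end (terminal -1, X#4); searched .OX/..O/X.X to 5

O's best at [.OX/..O/X.X]: (1,1)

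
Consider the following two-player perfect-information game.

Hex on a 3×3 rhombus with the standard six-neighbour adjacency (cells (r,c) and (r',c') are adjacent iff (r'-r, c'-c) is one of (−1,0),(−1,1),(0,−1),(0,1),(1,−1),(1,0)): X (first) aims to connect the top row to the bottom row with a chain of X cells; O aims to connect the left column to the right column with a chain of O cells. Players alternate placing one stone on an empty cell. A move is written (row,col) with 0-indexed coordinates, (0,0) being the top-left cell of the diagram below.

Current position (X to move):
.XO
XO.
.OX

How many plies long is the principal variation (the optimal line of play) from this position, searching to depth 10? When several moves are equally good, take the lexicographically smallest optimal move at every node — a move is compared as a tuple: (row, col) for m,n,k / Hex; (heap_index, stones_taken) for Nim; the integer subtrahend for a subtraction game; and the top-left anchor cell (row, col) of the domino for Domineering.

p1 X@[.XO/XO./.OX]: (0,0)[XXO/XO./.OX]-1 (1,2)[.XO/XOX/.OX]-1 (2,0)[.XO/XO./XOX]+1*
p2 O@[.XO/XO./XOX] terminal -1; root [.XO/XO./.OX] d10

PV length from [.XO/XO./.OX]: 1 ply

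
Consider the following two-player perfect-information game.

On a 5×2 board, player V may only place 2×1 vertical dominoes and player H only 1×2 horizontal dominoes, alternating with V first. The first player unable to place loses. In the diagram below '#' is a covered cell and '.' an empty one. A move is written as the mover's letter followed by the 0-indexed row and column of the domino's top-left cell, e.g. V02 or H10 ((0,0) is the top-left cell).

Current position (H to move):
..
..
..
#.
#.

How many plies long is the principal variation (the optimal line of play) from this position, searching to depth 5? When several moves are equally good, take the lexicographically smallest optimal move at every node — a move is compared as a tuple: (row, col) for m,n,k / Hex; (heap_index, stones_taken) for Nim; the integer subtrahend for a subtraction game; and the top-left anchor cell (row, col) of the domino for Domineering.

ply 1, H at ../../../#./#. | H00=-1→##/../../#./#.; H10=+1→../##/../#./#.*; H20=-1→../../##/#./#.
ply 2, V at ../##/../#./#. | V21=-1→../##/.#/##/#.*; V31=-1→../##/../##/##
ply 3, H at ../##/.#/##/#. | H00=+1→##/##/.#/##/#.*
ply 4: ##/##/.#/##/#. is terminal -1 (V); from ../../../#./#. depth 5

PV length from [../../../#./#.]: 3 plies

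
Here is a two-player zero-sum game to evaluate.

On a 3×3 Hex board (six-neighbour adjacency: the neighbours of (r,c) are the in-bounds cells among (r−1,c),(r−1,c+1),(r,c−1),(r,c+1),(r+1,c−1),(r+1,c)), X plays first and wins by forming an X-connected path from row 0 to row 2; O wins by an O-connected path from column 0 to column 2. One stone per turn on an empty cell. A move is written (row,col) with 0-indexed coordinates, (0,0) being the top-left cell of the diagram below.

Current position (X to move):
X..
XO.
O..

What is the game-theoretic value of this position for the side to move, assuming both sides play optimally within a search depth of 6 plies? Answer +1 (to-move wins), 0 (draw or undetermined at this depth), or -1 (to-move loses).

value(X../XO./O.., X) = -1

p1 X@[X../XO./O..]: (0,1)[XX./XO./O..]-1* (0,2)[X.X/XO./O..]-1 (1,2)[X../XOX/O..]-1 (2,1)[X../XO./OX.]-1 (2,2)[X../XO./O.X]-1
p2 O@[XX./XO./O..]: (0,2)[XXO/XO./O..]+1* (1,2)[XX./XOO/O..]+1 (2,1)[XX./XO./OO.]+1 (2,2)[XX./XO./O.O]+1
p3 X@[XXO/XO./O..] terminal -1; root [X../XO./O..] d6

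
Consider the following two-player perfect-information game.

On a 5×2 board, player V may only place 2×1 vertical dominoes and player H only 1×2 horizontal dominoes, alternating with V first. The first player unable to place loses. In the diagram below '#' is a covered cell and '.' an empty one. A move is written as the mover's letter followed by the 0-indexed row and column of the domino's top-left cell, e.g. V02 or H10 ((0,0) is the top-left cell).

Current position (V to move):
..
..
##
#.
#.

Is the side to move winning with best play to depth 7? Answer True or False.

V winning at [../../##/#./#.]: True

ply 1, V at ../../##/#./#. | V00=+1→#./#./##/#./#.*; V01=+1→.#/.#/##/#./#.; V31=-1→../../##/##/##
ply 2: #./#./##/#./#. is terminal -1 (H); from ../../##/#./#. depth 7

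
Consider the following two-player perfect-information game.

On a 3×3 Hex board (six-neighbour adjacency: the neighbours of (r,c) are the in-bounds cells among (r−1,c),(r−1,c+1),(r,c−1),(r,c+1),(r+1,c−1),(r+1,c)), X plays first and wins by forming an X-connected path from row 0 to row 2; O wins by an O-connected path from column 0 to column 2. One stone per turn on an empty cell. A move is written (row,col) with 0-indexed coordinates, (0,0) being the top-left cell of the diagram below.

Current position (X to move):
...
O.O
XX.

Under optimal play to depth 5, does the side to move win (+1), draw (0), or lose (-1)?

p1 X@[.../O.O/XX.]: (0,0)[X../O.O/XX.]-1 (0,1)[.X./O.O/XX.]-1 (0,2)[..X/O.O/XX.]-1 (1,1)[.../OXO/XX.]+1* (2,2)[.../O.O/XXX]-1
p2 O@[.../OXO/XX.]: (0,0)[O../OXO/XX.]-1* (0,1)[.O./OXO/XX.]-1 (0,2)[..O/OXO/XX.]-1 (2,2)[.../OXO/XXO]-1
p3 X@[O../OXO/XX.]: (0,1)[OX./OXO/XX.]+1* (0,2)[O.X/OXO/XX.]+1 (2,2)[O../OXO/XXX]+1
p4 O@[OX./OXO/XX.] terminal -1; root [.../O.O/XX.] d5

value(.../O.O/XX., X) = +1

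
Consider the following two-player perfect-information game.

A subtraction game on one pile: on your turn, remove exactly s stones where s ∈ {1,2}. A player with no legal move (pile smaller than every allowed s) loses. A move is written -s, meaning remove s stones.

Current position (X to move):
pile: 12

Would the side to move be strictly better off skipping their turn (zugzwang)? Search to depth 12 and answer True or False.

zugzwang(12, X) = True

ply 1, X at 12 | -1=-1→11*; -2=-1→10
ply 2, O at 11 | -1=-1→10; -2=+1→9*
ply 3, X at 9 | -1=-1→8*; -2=-1→7
ply 4, O at 8 | -1=-1→7; -2=+1→6*
ply 5, X at 6 | -1=-1→5*; -2=-1→4
ply 6, O at 5 | -1=-1→4; -2=+1→3*
ply 7, X at 3 | -1=-1→2*; -2=-1→1
ply 8, O at 2 | -1=-1→1; -2=+1→0*
ply 9: 0 is terminal -1 (X); from 12 depth 12
if X skipped the turn, O would face:
~ ply 1, O at 12 | -1=-1→11*; -2=-1→10
~ ply 2, X at 11 | -1=-1→10; -2=+1→9*
~ ply 3, O at 9 | -1=-1→8*; -2=-1→7
~ ply 4, X at 8 | -1=-1→7; -2=+1→6*
~ ply 5, O at 6 | -1=-1→5*; -2=-1→4
~ ply 6, X at 5 | -1=-1→4; -2=+1→3*
~ ply 7, O at 3 | -1=-1→2*; -2=-1→1
~ ply 8, X at 2 | -1=-1→1; -2=+1→0*
~ ply 9: 0 is terminal -1 (O); from 12 depth 12
compare (X): move=-1 vs pass=+1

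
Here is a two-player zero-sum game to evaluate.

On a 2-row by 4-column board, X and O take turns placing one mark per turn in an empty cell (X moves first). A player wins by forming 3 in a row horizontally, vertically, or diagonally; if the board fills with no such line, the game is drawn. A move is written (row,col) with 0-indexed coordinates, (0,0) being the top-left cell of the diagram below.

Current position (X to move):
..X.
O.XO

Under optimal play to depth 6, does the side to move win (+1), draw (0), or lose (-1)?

value(..X./O.XO, X) = +1

ply 1, X at ..X./O.XO | (0,0)=+0→X.X./O.XO; (0,1)=+1→.XX./O.XO*; (0,3)=+0→..XX/O.XO; (1,1)=+0→..X./OXXO
ply 2, O at .XX./O.XO | (0,0)=-1→OXX./O.XO*; (0,3)=-1→.XXO/O.XO; (1,1)=-1→.XX./OOXO
ply 3, X at OXX./O.XO | (0,3)=+1→OXXX/O.XO*; (1,1)=+0→OXX./OXXO
ply 4: OXXX/O.XO is terminal -1 (O); from ..X./O.XO depth 6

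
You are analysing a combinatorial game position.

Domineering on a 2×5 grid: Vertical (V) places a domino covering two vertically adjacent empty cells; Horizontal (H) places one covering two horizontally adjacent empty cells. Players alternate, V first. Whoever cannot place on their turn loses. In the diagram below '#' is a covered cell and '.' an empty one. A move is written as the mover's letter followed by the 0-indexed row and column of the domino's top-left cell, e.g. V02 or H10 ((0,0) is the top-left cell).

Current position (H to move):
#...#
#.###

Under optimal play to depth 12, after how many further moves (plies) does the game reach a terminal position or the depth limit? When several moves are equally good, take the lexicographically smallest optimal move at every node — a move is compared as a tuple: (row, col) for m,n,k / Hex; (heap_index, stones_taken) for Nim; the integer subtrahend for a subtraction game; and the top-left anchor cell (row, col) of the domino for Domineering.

PV length from [#...#/#.###]: 1 ply

ply 1, H at #...#/#.### | H01=+1→###.#/#.###*; H02=-1→#.###/#.###
ply 2: ###.#/#.### is terminal -1 (V); from #...#/#.### depth 12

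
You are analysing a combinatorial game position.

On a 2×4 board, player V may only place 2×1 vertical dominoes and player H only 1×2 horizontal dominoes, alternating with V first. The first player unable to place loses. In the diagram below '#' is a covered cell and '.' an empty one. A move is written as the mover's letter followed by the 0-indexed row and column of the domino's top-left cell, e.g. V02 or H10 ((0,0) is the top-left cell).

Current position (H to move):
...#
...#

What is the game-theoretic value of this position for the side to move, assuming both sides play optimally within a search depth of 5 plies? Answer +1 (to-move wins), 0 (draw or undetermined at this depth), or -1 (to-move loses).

p1 H@[...#/...#]: H00[##.#/...#]+1* H01[.###/...#]+1 H10[...#/##.#]+1 H11[...#/.###]+1
p2 V@[##.#/...#]: V02[####/..##]-1*
p3 H@[####/..##]: H10[####/####]+1*
p4 V@[####/####] terminal -1; root [...#/...#] d5

value(...#/...#, H) = +1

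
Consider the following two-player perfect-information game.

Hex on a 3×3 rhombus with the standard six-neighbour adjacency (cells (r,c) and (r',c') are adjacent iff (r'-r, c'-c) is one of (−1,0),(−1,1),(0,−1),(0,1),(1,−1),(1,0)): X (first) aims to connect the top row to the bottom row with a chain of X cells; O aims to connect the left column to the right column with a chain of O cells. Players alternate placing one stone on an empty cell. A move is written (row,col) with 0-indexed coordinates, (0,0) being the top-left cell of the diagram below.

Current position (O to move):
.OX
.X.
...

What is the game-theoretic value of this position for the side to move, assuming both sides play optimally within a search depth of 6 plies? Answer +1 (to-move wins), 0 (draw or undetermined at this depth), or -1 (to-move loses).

value(.OX/.X./..., O) = -1

ply 1, O at .OX/.X./... | (0,0)=-1→OOX/.X./...*; (1,0)=-1→.OX/OX./...; (1,2)=-1→.OX/.XO/...; (2,0)=-1→.OX/.X./O..; (2,1)=-1→.OX/.X./.O.; (2,2)=-1→.OX/.X./..O
ply 2, X at OOX/.X./... | (1,0)=+1→OOX/XX./...*; (1,2)=+1→OOX/.XX/...; (2,0)=+1→OOX/.X./X..; (2,1)=+1→OOX/.X./.X.; (2,2)=+1→OOX/.X./..X
ply 3, O at OOX/XX./... | (1,2)=-1→OOX/XXO/...*; (2,0)=-1→OOX/XX./O..; (2,1)=-1→OOX/XX./.O.; (2,2)=-1→OOX/XX./..O
ply 4, X at OOX/XXO/... | (2,0)=+1→OOX/XXO/X..*; (2,1)=+1→OOX/XXO/.X.; (2,2)=+1→OOX/XXO/..X
ply 5: OOX/XXO/X.. is terminal -1 (O); from .OX/.X./... depth 6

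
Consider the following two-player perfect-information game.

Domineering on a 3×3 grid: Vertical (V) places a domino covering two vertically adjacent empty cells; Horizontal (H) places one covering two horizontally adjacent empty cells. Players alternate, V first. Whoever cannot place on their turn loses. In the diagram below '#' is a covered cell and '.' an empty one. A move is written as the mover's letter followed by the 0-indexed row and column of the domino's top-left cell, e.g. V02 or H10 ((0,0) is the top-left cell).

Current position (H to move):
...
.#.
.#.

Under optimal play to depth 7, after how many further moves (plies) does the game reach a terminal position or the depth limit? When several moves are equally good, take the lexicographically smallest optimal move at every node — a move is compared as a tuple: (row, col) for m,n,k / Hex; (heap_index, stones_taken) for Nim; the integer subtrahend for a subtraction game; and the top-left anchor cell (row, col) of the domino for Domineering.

p1 H@[.../.#./.#.]: H00[##./.#./.#.]-1* H01[.##/.#./.#.]-1
p2 V@[##./.#./.#.]: V02[###/.##/.#.]+1* V10[##./##./##.]+1 V12[##./.##/.##]+1
p3 H@[###/.##/.#.] terminal -1; root [.../.#./.#.] d7

PV length from [.../.#./.#.]: 2 plies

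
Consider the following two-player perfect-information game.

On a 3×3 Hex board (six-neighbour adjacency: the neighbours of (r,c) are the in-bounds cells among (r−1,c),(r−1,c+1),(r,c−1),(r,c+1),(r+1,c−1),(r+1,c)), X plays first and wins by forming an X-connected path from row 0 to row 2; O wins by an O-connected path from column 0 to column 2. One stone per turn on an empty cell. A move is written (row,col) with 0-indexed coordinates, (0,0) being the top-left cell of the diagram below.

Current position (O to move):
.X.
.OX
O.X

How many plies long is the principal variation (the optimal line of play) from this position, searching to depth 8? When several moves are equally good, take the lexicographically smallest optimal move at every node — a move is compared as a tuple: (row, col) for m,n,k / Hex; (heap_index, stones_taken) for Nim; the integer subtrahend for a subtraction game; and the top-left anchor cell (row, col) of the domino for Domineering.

PV length from [.X./.OX/O.X]: 1 ply

p1 O@[.X./.OX/O.X]: (0,0)[OX./.OX/O.X]-1 (0,2)[.XO/.OX/O.X]+1* (1,0)[.X./OOX/O.X]-1 (2,1)[.X./.OX/OOX]-1
p2 X@[.XO/.OX/O.X] terminal -1; root [.X./.OX/O.X] d8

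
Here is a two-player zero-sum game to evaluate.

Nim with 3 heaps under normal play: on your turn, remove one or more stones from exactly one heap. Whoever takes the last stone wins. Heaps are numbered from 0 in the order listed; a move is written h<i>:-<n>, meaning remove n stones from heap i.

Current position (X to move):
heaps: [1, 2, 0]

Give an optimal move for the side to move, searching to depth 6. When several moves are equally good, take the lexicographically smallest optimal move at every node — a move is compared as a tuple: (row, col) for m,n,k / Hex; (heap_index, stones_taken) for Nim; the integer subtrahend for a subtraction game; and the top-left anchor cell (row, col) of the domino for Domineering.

X's best at [(1,2,0)]: h1:-1

[(1,2,0)] X move#1: h0:-1:-1/(0,2,0), h1:-1:+1/(1,1,0)*, h1:-2:-1/(1,0,0)
[(1,1,0)] O move#2: h0:-1:-1/(0,1,0)*, h1:-1:-1/(1,0,0)
[(0,1,0)] X move#3: h1:-1:+1/(0,0,0)*
[(0,0,0)] end (terminal -1, O#4); searched (1,2,0) to 6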